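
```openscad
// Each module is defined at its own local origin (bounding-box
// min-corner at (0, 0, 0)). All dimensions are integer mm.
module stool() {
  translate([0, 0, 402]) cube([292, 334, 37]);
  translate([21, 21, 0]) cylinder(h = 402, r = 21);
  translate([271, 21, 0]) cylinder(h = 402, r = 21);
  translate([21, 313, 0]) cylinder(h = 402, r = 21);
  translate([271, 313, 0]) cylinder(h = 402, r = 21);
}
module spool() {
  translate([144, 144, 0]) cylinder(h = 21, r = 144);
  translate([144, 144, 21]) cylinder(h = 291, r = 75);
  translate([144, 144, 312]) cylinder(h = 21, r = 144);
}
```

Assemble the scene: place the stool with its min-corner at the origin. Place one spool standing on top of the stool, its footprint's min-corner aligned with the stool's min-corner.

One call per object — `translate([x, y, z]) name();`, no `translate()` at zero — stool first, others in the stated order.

stool();
translate([0, 0, 439]) spool();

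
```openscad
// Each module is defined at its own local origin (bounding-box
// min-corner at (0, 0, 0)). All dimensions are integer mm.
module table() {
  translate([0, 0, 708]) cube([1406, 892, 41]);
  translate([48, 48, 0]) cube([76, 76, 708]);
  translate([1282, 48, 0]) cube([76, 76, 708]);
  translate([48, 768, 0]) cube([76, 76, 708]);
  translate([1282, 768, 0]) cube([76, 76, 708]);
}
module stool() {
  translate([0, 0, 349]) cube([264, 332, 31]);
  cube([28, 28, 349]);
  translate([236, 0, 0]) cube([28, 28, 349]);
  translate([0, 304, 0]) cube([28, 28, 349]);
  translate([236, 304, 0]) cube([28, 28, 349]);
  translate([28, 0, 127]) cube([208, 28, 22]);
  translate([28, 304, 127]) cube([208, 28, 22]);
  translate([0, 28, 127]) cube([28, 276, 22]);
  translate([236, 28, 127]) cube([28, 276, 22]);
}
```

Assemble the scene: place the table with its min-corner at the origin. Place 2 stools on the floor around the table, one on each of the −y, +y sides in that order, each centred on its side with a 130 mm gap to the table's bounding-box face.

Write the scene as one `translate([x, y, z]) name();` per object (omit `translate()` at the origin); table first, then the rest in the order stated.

table();
translate([571, -462, 0]) stool();
translate([571, 1022, 0]) stool();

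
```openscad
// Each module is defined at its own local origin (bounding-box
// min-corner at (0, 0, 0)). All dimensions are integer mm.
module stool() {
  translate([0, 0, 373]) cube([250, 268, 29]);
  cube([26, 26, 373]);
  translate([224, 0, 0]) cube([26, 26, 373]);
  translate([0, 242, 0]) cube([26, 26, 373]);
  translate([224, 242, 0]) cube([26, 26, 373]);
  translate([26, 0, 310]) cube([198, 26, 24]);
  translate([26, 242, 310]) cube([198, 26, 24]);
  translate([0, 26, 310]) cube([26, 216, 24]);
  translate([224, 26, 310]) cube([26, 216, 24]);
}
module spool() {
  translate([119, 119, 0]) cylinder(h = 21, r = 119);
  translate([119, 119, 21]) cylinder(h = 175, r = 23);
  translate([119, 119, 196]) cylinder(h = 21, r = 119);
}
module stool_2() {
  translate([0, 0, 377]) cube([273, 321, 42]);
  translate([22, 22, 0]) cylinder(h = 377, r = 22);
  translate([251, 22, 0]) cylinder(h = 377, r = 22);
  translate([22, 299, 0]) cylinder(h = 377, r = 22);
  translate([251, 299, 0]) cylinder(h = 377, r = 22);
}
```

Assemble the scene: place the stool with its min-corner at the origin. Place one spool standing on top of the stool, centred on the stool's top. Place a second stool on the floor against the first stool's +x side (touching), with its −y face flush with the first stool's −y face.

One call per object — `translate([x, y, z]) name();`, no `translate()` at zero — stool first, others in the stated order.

stool();
translate([6, 15, 402]) spool();
translate([250, 0, 0]) stool_2();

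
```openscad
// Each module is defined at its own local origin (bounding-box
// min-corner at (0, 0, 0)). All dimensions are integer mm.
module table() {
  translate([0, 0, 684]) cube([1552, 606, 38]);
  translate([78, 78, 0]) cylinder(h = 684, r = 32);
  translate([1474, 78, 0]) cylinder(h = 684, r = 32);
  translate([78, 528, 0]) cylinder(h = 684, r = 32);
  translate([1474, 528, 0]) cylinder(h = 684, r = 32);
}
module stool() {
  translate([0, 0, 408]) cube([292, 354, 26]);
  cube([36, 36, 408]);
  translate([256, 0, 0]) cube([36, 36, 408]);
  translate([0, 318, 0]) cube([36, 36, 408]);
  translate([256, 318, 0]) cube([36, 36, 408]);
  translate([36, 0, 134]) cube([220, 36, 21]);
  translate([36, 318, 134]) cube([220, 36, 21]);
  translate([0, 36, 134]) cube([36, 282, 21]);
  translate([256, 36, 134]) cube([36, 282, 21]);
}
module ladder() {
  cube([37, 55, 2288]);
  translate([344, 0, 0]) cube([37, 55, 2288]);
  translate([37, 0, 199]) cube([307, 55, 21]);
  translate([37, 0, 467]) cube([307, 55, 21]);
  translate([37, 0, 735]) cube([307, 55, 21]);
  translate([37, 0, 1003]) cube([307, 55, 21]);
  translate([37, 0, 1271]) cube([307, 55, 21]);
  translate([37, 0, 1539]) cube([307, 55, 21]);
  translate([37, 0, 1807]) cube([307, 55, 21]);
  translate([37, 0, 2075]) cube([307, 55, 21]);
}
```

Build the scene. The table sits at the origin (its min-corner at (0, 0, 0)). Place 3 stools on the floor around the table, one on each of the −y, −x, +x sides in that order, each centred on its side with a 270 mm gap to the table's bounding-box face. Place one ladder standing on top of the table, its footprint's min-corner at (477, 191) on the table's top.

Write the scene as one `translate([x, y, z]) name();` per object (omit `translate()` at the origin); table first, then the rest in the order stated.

table();
translate([630, -624, 0]) stool();
translate([-562, 126, 0]) stool();
translate([1822, 126, 0]) stool();
translate([477, 191, 722]) ladder();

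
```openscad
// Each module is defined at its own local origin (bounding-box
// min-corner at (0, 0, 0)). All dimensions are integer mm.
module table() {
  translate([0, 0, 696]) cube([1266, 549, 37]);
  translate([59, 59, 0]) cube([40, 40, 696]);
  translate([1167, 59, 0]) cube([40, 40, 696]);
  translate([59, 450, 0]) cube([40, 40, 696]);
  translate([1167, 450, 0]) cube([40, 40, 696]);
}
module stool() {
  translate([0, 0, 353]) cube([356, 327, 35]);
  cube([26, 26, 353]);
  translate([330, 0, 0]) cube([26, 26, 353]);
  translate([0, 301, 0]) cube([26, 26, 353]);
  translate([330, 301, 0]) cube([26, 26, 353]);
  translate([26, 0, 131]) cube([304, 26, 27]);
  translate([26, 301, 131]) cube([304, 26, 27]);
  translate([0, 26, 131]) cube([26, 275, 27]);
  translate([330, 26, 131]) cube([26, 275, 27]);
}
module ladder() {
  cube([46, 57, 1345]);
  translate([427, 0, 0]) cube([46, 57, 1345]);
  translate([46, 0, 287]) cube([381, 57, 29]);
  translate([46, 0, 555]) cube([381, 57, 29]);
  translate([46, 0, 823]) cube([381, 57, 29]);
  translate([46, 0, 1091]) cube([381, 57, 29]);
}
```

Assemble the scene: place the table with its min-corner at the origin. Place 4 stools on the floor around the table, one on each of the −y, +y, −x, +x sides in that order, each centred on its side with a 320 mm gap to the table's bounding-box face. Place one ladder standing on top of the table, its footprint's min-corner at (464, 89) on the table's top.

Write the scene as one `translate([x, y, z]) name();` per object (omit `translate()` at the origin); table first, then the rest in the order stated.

table();
translate([455, -647, 0]) stool();
translate([455, 869, 0]) stool();
translate([-676, 111, 0]) stool();
translate([1586, 111, 0]) stool();
translate([464, 89, 733]) ladder();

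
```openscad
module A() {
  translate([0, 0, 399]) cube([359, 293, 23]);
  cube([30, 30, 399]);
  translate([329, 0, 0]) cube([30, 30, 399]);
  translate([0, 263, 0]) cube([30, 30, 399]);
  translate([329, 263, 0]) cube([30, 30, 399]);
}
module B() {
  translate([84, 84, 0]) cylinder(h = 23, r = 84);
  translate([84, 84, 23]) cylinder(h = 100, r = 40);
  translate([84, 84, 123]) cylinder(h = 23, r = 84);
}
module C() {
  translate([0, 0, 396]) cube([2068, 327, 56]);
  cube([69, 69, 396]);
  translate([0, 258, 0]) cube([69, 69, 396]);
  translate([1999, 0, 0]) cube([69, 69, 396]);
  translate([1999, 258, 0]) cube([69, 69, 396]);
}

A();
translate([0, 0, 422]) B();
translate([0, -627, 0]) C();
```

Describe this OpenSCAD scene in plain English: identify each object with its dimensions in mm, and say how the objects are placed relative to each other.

A is a four-legged stool. The seat is 359×293 mm, 23 mm thick, top at z = 422 mm. It stands on four square legs, each 30×30 mm in cross-section, from z = 0 to the seat underside, each flush with a corner of the seat.

B is a spool: two coaxial disc flanges of radius 84 mm and thickness 23 mm, joined by a core cylinder of radius 40 mm and height 100 mm. The lower flange rests on z = 0 and the three cylinders share a vertical axis.

C is a long wooden bench with a 2068 mm (x) × 327 mm (y) seat, 56 mm thick, its top surface 452 mm above the floor. Four 69 mm square legs at the seat corners, flush with the edges, run from z = 0 to the seat underside.

The spool is on top of the stool. The bench is on the floor beside the stool on its −y side.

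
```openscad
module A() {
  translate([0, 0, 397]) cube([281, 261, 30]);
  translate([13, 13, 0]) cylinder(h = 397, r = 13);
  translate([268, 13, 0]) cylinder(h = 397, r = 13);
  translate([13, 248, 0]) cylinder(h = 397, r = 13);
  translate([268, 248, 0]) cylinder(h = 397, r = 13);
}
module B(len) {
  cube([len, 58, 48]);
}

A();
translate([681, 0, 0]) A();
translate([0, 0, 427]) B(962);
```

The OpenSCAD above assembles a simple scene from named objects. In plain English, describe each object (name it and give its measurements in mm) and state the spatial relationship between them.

A is a four-legged stool. The seat is 281×261 mm, 30 mm thick, top at z = 427 mm. It stands on four round legs, each 26 mm in diameter, from z = 0 to the seat underside, each leg's axis is inset half a diameter from the nearest pair of seat edges (so the leg's bounding box is flush with the corner).

B is a rectangular beam 962 mm long (x), 58 mm deep (y), 48 mm thick (z).

The beam spans the tops of two stools placed 400 mm apart, resting at z = 427 mm.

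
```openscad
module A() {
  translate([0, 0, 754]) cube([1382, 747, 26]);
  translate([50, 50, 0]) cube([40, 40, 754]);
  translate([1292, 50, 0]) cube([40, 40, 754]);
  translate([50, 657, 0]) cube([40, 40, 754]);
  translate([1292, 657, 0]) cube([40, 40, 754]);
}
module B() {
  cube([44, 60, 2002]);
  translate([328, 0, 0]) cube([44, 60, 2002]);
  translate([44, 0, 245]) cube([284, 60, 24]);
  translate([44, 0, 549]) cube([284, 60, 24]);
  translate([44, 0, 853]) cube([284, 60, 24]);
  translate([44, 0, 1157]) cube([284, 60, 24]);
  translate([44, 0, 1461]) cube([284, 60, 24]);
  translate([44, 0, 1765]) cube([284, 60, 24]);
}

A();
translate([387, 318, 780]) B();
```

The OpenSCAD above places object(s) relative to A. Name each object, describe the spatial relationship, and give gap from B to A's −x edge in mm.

The ladder's min-x is at 387; the table's min-x is 0; gap = 387 mm.

A is a table. B is a ladder. The ladder is on top of the table. The gap from the ladder to the table's −x edge is 387 mm.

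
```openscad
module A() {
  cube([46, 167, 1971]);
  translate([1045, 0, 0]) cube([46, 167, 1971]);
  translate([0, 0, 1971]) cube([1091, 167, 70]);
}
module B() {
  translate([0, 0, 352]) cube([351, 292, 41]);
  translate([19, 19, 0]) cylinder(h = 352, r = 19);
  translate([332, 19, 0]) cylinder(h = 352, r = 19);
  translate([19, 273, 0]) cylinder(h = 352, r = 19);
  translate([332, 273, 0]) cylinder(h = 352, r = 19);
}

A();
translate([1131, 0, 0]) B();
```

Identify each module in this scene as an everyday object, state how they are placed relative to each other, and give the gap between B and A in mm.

A is a door frame. B is a stool. The stool is on the floor beside the door frame on its +x side. The gap between the stool and the door frame is 40 mm.

The stool's nearest face is 40 mm from the door frame's +x face.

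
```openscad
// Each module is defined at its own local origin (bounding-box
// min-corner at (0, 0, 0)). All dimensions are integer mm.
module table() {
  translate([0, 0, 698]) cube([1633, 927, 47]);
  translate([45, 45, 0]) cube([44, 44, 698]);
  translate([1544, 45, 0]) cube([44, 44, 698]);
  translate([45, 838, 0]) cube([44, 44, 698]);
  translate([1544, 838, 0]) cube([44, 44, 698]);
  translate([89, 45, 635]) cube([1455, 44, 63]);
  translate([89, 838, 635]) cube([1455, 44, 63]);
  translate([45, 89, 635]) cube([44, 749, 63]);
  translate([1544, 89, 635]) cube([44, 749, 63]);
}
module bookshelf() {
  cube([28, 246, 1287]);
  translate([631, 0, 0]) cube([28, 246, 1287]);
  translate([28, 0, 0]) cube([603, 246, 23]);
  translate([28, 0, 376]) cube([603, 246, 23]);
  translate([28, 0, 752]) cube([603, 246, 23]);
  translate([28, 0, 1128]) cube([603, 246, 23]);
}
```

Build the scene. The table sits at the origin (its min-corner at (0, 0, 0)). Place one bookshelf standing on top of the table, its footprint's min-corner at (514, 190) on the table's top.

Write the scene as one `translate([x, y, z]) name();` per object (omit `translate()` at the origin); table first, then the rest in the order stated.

table();
translate([514, 190, 745]) bookshelf();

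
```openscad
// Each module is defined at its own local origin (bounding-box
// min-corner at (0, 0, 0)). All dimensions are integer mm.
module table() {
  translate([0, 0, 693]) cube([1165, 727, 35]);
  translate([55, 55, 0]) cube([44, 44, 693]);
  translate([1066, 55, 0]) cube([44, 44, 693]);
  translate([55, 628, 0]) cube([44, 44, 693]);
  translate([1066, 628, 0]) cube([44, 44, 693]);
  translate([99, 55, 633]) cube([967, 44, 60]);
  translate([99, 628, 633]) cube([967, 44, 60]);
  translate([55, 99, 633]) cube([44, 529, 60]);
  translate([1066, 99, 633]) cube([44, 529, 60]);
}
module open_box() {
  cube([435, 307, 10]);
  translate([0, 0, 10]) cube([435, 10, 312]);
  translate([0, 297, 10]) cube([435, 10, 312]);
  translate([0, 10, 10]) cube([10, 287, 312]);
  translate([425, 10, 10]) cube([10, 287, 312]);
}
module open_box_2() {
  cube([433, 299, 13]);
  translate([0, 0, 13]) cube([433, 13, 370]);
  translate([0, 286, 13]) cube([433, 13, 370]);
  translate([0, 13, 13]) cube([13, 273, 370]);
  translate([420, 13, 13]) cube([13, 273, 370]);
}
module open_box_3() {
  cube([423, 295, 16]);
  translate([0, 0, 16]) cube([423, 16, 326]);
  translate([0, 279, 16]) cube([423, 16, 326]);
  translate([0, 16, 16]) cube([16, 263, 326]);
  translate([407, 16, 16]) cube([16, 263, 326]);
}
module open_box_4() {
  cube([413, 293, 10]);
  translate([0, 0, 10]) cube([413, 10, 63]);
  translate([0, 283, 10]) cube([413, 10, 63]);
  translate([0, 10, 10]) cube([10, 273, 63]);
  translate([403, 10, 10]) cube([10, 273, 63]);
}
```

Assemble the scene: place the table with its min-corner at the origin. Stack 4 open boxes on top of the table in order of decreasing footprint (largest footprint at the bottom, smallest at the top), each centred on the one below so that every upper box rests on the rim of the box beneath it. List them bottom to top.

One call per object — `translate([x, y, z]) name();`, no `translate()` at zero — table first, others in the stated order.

table();
translate([365, 210, 728]) open_box();
translate([366, 214, 1050]) open_box_2();
translate([371, 216, 1433]) open_box_3();
translate([376, 217, 1775]) open_box_4();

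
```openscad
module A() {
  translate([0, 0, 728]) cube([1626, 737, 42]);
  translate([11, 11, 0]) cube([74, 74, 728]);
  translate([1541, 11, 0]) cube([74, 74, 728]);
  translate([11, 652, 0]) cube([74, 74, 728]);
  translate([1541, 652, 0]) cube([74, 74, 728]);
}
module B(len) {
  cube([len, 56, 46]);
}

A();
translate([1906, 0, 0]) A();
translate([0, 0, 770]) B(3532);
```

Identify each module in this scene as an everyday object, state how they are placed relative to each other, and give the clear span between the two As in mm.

Second table starts at x = 1906; first ends at x = 1626; clear span = 1906 − 1626 = 280 mm.

A is a table. B is a beam. A beam spans the tops of two tables. The clear span between the two tables is 280 mm.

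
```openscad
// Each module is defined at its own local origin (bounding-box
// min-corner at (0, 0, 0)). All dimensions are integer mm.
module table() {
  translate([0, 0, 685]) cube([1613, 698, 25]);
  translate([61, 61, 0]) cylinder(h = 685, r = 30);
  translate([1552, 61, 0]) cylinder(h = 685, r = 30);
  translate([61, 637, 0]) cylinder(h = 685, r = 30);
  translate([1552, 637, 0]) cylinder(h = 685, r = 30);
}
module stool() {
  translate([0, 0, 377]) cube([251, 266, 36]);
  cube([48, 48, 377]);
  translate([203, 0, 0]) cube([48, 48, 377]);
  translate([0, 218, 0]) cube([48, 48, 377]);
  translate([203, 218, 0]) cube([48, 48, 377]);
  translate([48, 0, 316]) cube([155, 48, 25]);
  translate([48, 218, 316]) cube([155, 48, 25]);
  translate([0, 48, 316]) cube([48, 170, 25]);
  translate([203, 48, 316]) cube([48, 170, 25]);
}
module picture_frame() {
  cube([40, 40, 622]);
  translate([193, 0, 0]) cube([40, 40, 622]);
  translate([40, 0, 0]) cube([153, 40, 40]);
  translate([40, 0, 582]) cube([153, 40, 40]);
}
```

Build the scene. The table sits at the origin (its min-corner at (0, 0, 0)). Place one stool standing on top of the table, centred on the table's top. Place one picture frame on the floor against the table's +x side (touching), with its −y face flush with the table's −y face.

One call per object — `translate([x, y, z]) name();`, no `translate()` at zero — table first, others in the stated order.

table();
translate([681, 216, 710]) stool();
translate([1613, 0, 0]) picture_frame();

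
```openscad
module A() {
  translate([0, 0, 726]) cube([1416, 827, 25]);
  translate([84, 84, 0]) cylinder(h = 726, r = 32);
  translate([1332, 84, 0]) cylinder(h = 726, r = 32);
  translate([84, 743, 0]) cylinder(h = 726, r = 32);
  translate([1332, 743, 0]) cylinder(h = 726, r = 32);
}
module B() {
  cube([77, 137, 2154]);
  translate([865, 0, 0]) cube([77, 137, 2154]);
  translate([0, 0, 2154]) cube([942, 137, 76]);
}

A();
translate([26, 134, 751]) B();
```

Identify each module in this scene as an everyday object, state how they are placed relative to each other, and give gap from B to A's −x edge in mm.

The door frame's min-x is at 26; the table's min-x is 0; gap = 26 mm.

A is a table. B is a door frame. The door frame is on top of the table. The gap from the door frame to the table's −x edge is 26 mm.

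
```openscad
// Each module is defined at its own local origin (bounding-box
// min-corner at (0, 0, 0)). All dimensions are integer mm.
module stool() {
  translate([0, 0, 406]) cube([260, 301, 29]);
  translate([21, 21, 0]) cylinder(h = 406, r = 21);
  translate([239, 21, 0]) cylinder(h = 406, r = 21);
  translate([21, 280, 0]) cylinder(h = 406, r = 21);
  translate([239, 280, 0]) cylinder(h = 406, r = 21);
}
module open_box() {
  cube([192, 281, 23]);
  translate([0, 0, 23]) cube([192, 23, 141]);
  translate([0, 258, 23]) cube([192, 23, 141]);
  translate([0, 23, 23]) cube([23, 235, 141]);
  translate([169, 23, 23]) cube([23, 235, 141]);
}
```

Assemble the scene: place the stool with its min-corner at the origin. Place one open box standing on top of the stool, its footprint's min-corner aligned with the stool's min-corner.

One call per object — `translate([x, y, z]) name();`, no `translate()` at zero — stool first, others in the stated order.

stool();
translate([0, 0, 435]) open_box();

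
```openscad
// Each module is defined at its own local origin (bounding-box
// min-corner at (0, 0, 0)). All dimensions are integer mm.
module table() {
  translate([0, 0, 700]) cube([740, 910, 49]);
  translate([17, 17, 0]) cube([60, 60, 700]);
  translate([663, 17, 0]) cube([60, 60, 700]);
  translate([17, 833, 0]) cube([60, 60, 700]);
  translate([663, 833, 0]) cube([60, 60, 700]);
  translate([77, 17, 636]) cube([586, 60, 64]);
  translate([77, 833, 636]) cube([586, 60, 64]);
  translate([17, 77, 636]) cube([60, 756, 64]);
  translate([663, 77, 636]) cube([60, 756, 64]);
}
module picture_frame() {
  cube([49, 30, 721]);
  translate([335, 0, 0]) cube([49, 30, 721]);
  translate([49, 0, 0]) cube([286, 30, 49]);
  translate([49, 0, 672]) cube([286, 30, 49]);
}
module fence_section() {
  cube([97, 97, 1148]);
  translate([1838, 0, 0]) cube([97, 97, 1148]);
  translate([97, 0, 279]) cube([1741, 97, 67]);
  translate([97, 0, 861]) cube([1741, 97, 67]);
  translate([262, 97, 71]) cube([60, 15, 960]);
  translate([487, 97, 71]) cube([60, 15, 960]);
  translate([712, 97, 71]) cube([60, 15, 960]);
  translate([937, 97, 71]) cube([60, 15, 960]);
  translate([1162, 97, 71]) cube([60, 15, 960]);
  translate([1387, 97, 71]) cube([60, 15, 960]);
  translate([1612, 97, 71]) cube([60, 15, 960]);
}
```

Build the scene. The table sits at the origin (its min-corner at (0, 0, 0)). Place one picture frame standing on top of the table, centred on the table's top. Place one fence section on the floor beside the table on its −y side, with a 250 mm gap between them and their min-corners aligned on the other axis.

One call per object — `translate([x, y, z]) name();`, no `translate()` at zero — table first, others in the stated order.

table();
translate([178, 440, 749]) picture_frame();
translate([0, -362, 0]) fence_section();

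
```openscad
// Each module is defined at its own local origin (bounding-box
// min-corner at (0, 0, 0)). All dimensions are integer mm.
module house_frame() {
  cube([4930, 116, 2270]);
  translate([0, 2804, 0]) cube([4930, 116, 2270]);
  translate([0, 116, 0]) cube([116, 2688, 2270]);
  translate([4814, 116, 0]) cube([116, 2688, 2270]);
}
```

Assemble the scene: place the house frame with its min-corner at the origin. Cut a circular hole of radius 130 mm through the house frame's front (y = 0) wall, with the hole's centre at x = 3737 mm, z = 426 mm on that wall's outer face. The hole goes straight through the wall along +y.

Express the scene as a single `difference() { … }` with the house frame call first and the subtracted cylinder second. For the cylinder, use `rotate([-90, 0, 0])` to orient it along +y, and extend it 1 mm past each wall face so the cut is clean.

difference() {
  house_frame();
  translate([3737, -1, 426]) rotate([-90, 0, 0]) cylinder(h = 118, r = 130);
}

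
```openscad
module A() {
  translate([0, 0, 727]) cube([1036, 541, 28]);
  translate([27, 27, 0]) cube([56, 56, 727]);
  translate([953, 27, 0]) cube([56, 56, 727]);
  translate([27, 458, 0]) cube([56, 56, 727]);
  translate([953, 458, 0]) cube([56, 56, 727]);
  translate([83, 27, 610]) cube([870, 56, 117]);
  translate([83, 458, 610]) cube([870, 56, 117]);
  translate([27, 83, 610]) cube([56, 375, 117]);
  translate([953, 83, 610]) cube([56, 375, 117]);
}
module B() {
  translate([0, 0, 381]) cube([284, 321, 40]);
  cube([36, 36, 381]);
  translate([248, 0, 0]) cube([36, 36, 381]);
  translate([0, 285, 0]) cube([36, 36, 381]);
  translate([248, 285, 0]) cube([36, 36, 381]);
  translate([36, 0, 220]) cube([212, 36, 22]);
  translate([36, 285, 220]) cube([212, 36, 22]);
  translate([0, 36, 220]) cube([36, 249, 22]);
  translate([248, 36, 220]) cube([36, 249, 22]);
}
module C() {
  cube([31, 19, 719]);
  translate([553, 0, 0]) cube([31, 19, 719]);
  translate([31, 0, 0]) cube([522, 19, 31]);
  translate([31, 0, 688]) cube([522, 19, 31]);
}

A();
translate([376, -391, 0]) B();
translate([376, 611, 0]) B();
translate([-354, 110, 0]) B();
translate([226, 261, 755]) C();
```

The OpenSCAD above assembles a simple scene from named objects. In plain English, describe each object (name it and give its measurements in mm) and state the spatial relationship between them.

A is a rectangular dining table. The top is 1036×541×28 mm with its upper surface at z = 755 mm. It stands on four 56×56 mm square legs, each inset 27 mm from the nearest pair of top edges, running from the floor to the underside of the top. Four apron rails, 56 mm thick and 117 mm tall, run between adjacent legs with their top edges flush with the underside of the top and their outer faces flush with the legs' outer faces.

B is a four-legged stool. The seat is a 284×321×40 mm slab whose top surface is at z = 421 mm; four square legs, each 36×36 mm in cross-section, run from the floor (z = 0) to the underside of the seat, each flush with a corner of the seat. Four stretchers, 36 mm wide and 22 mm tall, connect adjacent legs with their undersides at z = 220 mm, each running between the inner faces of the legs it joins and aligned with the legs' outer faces on the other axis.

C is a rectangular picture frame lying in the x–z plane (depth along y). The opening is 522 mm wide (x) by 657 mm tall (z), surrounded by a border 31 mm wide on all four sides. The frame is 19 mm deep and is made of two full-height vertical stiles with two horizontal rails fitted between them.

Three stools sit around the table at the −y, +y, −x sides. The picture frame is on top of the table, centred.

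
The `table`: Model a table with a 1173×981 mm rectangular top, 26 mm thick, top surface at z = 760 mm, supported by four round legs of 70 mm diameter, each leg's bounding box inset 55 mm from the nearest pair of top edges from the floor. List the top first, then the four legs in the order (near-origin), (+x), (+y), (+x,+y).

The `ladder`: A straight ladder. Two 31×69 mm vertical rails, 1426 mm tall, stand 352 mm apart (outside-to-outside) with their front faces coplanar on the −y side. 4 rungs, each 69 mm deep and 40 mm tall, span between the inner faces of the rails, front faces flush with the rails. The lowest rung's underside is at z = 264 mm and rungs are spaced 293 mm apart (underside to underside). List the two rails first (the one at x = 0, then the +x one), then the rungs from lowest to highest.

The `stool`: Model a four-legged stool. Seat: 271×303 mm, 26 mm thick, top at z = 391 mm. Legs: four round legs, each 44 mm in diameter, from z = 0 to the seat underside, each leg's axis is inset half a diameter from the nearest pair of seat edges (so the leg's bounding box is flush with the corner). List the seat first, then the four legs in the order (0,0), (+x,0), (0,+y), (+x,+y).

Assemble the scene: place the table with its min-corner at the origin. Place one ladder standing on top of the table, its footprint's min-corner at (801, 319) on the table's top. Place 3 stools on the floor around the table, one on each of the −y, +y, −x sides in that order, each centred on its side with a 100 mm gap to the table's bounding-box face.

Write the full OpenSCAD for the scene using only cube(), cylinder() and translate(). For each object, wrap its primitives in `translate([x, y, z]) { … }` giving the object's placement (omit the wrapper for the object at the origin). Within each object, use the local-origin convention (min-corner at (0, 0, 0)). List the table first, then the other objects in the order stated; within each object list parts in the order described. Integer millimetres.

translate([0, 0, 734]) cube([1173, 981, 26]);
translate([90, 90, 0]) cylinder(h = 734, r = 35);
translate([1083, 90, 0]) cylinder(h = 734, r = 35);
translate([90, 891, 0]) cylinder(h = 734, r = 35);
translate([1083, 891, 0]) cylinder(h = 734, r = 35);
translate([801, 319, 760]) {
  cube([31, 69, 1426]);
  translate([321, 0, 0]) cube([31, 69, 1426]);
  translate([31, 0, 264]) cube([290, 69, 40]);
  translate([31, 0, 557]) cube([290, 69, 40]);
  translate([31, 0, 850]) cube([290, 69, 40]);
  translate([31, 0, 1143]) cube([290, 69, 40]);
}
translate([451, -403, 0]) {
  translate([0, 0, 365]) cube([271, 303, 26]);
  translate([22, 22, 0]) cylinder(h = 365, r = 22);
  translate([249, 22, 0]) cylinder(h = 365, r = 22);
  translate([22, 281, 0]) cylinder(h = 365, r = 22);
  translate([249, 281, 0]) cylinder(h = 365, r = 22);
}
translate([451, 1081, 0]) {
  translate([0, 0, 365]) cube([271, 303, 26]);
  translate([22, 22, 0]) cylinder(h = 365, r = 22);
  translate([249, 22, 0]) cylinder(h = 365, r = 22);
  translate([22, 281, 0]) cylinder(h = 365, r = 22);
  translate([249, 281, 0]) cylinder(h = 365, r = 22);
}
translate([-371, 339, 0]) {
  translate([0, 0, 365]) cube([271, 303, 26]);
  translate([22, 22, 0]) cylinder(h = 365, r = 22);
  translate([249, 22, 0]) cylinder(h = 365, r = 22);
  translate([22, 281, 0]) cylinder(h = 365, r = 22);
  translate([249, 281, 0]) cylinder(h = 365, r = 22);
}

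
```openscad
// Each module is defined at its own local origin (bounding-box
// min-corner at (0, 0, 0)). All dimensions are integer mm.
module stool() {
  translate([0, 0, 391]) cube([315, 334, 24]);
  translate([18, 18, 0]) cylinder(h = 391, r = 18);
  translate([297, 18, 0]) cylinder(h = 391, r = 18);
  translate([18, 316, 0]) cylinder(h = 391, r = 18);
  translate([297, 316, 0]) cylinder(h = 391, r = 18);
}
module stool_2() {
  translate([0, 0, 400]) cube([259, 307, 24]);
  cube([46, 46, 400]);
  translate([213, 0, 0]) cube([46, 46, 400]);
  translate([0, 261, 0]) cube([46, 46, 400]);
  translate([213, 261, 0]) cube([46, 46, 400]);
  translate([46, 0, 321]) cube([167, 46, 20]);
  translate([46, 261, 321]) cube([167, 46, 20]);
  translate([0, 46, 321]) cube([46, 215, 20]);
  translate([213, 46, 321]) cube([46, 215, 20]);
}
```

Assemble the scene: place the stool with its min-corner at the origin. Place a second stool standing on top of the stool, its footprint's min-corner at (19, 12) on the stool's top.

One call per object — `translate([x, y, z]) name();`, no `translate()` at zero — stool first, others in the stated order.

stool();
translate([19, 12, 415]) stool_2();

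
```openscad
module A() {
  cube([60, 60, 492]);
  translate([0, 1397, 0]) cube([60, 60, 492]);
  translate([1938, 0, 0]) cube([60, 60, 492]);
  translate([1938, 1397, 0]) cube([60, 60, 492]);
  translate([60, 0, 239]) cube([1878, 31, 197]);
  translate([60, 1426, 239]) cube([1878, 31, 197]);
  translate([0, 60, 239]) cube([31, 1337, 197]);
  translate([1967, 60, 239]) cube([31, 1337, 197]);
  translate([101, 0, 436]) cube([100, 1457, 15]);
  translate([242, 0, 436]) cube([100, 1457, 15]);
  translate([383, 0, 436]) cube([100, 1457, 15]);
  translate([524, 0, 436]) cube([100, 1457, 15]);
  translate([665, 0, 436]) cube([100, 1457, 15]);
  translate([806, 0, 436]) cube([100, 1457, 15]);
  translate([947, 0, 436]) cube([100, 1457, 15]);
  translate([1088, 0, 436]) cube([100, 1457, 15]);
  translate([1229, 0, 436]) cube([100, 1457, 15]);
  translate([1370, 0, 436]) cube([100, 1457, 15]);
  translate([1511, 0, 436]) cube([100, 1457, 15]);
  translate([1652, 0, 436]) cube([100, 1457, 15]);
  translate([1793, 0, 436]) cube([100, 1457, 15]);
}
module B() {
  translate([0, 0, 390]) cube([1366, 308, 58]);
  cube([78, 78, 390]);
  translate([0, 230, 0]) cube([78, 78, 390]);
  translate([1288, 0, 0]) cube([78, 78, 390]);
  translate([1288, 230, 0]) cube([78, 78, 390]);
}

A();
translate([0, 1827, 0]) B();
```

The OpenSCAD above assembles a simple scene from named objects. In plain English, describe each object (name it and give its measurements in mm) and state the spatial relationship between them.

A is a bed frame 1998 mm long (x) by 1457 mm wide (y). Four 60×60 mm corner posts, 492 mm tall, at the corners of the footprint. Four rails of 31 mm thickness and 197 mm height run between adjacent posts with their undersides at z = 239 mm, their outer faces flush with the outside of the frame (the two x-running rails run between the posts' inner faces; the two y-running rails run between the posts' inner faces). 13 slats, each 100 mm wide (x) and 15 mm thick, lie across the top of the two x-running rails, running the full 1457 mm width of the frame in y; the slats are evenly spaced along x between the inner faces of the end posts with equal gaps (rounded down to the nearest mm) at the −x end and between each pair — any rounding remainder accumulates at the +x end.

B is a bench: a 1366×308 mm seat slab, 58 mm thick, top at z = 448 mm, on four 78×78 mm square legs flush with the seat corners and standing on z = 0.

The bench is on the floor beside the bed frame on its +y side.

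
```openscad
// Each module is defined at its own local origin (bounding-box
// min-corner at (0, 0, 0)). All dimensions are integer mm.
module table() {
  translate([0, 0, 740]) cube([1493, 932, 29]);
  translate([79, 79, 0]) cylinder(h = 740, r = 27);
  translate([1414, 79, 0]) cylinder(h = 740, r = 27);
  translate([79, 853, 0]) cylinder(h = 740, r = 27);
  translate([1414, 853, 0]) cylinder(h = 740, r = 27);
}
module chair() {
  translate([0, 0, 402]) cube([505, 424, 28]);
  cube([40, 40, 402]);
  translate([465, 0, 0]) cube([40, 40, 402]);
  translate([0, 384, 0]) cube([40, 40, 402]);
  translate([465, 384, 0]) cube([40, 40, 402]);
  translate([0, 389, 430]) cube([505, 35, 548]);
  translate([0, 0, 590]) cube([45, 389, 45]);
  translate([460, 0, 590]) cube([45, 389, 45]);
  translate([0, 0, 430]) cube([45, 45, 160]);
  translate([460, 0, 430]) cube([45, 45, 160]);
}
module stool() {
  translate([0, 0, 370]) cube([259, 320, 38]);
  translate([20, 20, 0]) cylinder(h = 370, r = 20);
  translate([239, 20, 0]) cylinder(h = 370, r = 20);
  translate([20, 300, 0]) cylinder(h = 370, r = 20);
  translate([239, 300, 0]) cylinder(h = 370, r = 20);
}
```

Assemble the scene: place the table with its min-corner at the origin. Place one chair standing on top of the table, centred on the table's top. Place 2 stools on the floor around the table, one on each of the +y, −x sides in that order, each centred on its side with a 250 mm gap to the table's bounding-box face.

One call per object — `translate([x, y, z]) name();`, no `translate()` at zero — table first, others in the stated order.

table();
translate([494, 254, 769]) chair();
translate([617, 1182, 0]) stool();
translate([-509, 306, 0]) stool();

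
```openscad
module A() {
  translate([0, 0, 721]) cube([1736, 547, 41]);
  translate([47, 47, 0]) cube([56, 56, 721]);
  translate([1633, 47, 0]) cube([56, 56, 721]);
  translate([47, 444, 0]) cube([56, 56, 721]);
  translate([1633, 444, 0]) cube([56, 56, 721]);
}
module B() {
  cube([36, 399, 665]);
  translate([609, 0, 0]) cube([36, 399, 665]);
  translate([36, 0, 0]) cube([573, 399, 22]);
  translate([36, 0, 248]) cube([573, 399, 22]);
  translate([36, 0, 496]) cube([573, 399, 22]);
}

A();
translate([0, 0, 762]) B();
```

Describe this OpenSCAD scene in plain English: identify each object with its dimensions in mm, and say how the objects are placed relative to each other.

A is a table: top 1736 mm (x) × 547 mm (y), 41 mm thick, upper face at z = 762 mm, on four 56×56 mm square legs, each inset 47 mm from the nearest pair of top edges, running from z = 0 to the bottom of the top.

B is a bookshelf 645 mm wide overall, 399 mm deep and 665 mm tall. The two sides are 36 mm thick vertical panels. 3 horizontal shelves of 22 mm thickness span between the inner faces of the sides; the lowest shelf sits on the floor and shelves are stacked with a clear vertical gap of 226 mm between each pair.

The bookshelf is on top of the table.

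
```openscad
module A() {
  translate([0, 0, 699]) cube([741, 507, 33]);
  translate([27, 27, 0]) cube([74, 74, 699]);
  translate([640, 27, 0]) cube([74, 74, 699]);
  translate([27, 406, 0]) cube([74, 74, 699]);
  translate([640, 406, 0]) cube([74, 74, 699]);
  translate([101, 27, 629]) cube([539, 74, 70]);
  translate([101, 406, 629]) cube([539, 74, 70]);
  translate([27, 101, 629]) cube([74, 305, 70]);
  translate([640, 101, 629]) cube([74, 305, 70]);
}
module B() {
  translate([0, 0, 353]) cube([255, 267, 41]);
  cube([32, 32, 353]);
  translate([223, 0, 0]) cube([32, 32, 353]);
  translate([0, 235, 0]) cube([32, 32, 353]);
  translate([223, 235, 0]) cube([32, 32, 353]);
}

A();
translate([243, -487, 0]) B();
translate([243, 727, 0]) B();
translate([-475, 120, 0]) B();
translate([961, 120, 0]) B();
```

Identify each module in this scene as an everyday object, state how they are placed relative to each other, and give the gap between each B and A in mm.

A is a table. B is a stool. Four stools sit around the table at the −y, +y, −x, +x sides. The gap between each stool and the table is 220 mm.

Each stool's nearest face is 220 mm from the table's bounding box.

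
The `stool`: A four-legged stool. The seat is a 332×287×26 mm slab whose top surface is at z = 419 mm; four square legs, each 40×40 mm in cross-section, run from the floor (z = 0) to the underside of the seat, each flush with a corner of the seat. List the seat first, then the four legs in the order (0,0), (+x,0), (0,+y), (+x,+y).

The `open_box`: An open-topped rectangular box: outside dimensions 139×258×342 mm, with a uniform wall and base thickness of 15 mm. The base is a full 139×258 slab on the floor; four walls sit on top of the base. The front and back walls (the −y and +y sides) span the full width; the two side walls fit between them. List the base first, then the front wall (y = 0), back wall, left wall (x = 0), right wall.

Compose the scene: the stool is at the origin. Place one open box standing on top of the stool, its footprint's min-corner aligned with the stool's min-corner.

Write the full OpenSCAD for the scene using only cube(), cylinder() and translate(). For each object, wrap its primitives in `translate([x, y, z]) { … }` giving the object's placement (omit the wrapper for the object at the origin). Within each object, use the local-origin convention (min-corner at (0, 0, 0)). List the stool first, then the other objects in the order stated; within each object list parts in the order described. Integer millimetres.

translate([0, 0, 393]) cube([332, 287, 26]);
cube([40, 40, 393]);
translate([292, 0, 0]) cube([40, 40, 393]);
translate([0, 247, 0]) cube([40, 40, 393]);
translate([292, 247, 0]) cube([40, 40, 393]);
translate([0, 0, 419]) {
  cube([139, 258, 15]);
  translate([0, 0, 15]) cube([139, 15, 327]);
  translate([0, 243, 15]) cube([139, 15, 327]);
  translate([0, 15, 15]) cube([15, 228, 327]);
  translate([124, 15, 15]) cube([15, 228, 327]);
}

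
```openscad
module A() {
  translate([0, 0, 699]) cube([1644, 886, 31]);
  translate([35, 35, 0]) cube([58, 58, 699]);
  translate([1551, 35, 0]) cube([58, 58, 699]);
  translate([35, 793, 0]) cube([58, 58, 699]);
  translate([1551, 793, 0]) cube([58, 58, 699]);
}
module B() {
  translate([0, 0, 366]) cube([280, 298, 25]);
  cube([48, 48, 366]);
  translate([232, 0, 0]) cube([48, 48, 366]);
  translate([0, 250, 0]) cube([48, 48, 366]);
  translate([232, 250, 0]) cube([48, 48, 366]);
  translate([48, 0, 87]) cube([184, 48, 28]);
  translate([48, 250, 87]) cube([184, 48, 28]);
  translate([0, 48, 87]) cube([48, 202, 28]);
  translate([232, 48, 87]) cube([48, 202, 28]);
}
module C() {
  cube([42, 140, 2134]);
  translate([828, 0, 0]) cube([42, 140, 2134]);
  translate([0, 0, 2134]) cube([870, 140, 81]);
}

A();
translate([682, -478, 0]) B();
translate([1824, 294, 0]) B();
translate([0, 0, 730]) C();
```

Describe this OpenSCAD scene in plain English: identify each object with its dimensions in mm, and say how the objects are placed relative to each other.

A is a table: top 1644 mm (x) × 886 mm (y), 31 mm thick, upper face at z = 730 mm, on four 58×58 mm square legs, each inset 35 mm from the nearest pair of top edges, running from z = 0 to the bottom of the top.

B is a simple wooden stool: a rectangular seat 280 mm (x) by 298 mm (y), 25 mm thick, top face at z = 391 mm, on four square legs, each 48×48 mm in cross-section. The legs rest on z = 0, each flush with a corner of the seat. Four stretchers, 48 mm wide and 28 mm tall, connect adjacent legs with their undersides at z = 87 mm, each running between the inner faces of the legs it joins and aligned with the legs' outer faces on the other axis.

C is a door frame. The clear opening is 786 mm wide and 2134 mm high. Two 42 mm wide jambs, 140 mm deep, stand either side of the opening from the floor to the top of the opening. A 81 mm thick head sits across the top of both jambs, spanning the full outside width of the frame.

Two stools sit around the table at the −y, +x sides. The door frame is on top of the table.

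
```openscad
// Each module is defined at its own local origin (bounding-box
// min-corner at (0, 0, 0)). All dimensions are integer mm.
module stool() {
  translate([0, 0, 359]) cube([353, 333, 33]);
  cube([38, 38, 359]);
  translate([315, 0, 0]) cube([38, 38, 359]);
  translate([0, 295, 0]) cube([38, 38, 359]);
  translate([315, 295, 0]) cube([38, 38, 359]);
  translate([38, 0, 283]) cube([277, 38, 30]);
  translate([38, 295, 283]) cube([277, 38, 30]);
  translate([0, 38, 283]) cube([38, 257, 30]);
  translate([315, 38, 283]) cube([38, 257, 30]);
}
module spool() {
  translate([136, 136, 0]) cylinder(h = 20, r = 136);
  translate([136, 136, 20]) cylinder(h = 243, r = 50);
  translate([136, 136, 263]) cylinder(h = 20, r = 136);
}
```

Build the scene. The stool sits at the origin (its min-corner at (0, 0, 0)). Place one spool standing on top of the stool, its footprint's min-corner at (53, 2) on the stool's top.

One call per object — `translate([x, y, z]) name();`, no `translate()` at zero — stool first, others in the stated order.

stool();
translate([53, 2, 392]) spool();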